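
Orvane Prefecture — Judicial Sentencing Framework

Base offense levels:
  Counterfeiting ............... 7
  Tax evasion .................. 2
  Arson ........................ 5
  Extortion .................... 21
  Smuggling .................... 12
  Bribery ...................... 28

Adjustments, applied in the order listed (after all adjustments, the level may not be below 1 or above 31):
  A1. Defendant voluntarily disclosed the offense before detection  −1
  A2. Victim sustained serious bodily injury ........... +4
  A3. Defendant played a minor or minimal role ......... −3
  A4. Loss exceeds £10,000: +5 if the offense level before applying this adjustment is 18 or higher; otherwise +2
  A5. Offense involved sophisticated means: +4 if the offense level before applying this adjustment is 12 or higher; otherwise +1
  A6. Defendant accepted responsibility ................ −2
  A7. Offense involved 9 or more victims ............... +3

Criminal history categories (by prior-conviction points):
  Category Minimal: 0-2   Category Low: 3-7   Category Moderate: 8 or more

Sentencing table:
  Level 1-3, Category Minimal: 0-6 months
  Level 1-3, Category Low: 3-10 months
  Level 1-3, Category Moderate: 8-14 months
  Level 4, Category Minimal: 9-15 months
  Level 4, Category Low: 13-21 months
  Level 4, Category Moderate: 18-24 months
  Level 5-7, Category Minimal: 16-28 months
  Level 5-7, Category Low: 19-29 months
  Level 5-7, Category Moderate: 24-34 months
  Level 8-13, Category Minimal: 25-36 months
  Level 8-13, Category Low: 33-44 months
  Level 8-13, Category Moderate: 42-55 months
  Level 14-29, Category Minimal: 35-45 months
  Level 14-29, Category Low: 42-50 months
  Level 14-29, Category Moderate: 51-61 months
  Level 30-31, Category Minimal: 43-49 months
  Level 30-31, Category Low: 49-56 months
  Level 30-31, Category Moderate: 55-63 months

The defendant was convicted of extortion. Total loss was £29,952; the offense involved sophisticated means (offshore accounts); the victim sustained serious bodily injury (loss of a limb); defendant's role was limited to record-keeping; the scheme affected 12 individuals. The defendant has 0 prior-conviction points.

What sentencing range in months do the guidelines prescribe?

Base offense level for extortion: 21.
A1 does not apply.
A2 applies: 21 + 4 = 25.
A3 applies: 25 − 3 = 22.
A4 applies (level before this adjustment is 22 ≥ 18, so +5): 22 + 5 = 27.
A5 applies (level before this adjustment is 27 ≥ 12, so +4): 27 + 4 = 31.
A7 applies: 31 + 3 = 34.
Level 34 exceeds the maximum of 31; capped at 31.
Final offense level: 31.
Criminal history: 0 prior points → Category Minimal (0-2).
Level 31 falls in the 30-31 band.
Grid: Level 30-31 × Category Minimal = 43-49 months.

43-49 months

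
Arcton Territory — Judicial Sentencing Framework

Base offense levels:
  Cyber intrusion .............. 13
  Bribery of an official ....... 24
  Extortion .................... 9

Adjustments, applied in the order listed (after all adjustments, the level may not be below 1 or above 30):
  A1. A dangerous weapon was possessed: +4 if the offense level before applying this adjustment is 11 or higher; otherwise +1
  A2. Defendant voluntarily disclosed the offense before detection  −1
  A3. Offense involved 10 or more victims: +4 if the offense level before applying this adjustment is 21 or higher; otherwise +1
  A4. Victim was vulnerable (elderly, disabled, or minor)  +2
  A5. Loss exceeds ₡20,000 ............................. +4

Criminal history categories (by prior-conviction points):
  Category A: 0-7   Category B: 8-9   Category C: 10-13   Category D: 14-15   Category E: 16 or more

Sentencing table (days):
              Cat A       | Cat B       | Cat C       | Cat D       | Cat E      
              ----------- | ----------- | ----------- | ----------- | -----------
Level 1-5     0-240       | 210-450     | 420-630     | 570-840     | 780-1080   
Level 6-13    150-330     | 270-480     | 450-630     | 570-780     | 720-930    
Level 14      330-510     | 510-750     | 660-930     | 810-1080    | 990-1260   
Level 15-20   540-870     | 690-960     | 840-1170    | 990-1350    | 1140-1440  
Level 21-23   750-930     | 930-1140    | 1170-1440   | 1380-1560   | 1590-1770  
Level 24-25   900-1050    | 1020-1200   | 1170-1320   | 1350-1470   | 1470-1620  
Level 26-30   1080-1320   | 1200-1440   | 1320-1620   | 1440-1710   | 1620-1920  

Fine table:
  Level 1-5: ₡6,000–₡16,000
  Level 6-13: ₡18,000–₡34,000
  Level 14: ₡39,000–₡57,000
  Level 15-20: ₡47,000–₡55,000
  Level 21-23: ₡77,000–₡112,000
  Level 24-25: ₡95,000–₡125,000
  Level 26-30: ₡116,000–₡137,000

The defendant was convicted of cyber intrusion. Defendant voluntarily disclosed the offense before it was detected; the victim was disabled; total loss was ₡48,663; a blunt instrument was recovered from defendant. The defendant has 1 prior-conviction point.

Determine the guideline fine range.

Base offense level for cyber intrusion: 13.
A1 applies (level before this adjustment is 13 ≥ 11, so +4): 13 + 4 = 17.
A2 applies: 17 − 1 = 16.
A4 applies: 16 + 2 = 18.
A5 applies: 18 + 4 = 22.
Final offense level: 22.
Level 22 falls in the 21-23 band.
Fine table: Level 21-23 → ₡77,000–₡112,000.

₡77,000–₡112,000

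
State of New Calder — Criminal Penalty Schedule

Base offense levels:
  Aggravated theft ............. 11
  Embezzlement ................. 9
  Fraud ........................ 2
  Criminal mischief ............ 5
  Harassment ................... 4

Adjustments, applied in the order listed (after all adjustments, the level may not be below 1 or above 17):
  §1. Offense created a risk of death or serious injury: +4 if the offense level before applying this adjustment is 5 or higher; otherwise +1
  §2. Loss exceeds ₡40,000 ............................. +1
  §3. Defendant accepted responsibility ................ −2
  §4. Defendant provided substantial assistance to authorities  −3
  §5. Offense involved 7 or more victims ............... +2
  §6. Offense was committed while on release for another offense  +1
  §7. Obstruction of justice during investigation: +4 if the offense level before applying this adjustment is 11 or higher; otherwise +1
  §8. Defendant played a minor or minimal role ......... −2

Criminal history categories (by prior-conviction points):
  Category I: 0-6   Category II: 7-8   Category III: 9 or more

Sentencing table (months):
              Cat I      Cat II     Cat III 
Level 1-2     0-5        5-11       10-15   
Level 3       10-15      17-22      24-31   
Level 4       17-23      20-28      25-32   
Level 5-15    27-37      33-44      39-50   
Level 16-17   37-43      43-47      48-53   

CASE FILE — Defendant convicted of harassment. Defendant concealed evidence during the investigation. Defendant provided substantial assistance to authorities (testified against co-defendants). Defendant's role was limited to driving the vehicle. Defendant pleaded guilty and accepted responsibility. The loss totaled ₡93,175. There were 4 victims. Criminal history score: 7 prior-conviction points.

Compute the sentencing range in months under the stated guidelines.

Base offense level for harassment: 4.
§1 does not apply.
§2 applies: 4 + 1 = 5.
§3 applies: 5 − 2 = 3.
§4 applies: 3 − 3 = 0.
§6 does not apply.
§7 applies (level before this adjustment is 0 < 11, so +1): 0 + 1 = 1.
§8 applies: 1 − 2 = -1.
Level -1 is below the minimum of 1; floored at 1.
Final offense level: 1.
Criminal history: 7 prior points → Category II (7-8).
Level 1 falls in the 1-2 band.
Grid: Level 1-2 × Category II = 5-11 months.

5-11 months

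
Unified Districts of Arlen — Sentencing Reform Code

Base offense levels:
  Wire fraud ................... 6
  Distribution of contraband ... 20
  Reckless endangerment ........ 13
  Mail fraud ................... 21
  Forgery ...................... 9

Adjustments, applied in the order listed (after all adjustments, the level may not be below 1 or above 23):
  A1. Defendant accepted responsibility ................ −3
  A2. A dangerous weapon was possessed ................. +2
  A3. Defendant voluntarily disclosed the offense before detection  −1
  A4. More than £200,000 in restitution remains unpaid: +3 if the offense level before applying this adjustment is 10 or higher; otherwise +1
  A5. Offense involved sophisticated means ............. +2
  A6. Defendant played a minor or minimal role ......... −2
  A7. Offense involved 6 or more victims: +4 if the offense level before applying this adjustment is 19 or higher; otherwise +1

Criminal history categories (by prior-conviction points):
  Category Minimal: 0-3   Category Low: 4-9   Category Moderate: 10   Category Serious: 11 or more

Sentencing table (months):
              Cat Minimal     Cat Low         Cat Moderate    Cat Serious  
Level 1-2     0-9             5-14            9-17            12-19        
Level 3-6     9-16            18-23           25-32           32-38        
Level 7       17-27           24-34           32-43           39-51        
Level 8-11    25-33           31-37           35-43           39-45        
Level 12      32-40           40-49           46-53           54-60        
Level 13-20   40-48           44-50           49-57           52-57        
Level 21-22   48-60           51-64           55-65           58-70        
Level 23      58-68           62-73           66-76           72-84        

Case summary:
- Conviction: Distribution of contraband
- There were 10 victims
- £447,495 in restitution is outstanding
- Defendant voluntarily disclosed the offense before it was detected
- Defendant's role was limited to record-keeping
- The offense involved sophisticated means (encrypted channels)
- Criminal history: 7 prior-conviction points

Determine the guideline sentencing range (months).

62-73 months

Base offense level for distribution of contraband: 20.
A1 does not apply.
A3 applies: 20 − 1 = 19.
A4 applies (level before this adjustment is 19 ≥ 10, so +3): 19 + 3 = 22.
A5 applies: 22 + 2 = 24.
A6 applies: 24 − 2 = 22.
A7 applies (level before this adjustment is 22 ≥ 19, so +4): 22 + 4 = 26.
Level 26 exceeds the maximum of 23; capped at 23.
Final offense level: 23.
Criminal history: 7 prior points → Category Low (4-9).
Level 23 falls in the 23 band.
Grid: Level 23 × Category Low = 62-73 months.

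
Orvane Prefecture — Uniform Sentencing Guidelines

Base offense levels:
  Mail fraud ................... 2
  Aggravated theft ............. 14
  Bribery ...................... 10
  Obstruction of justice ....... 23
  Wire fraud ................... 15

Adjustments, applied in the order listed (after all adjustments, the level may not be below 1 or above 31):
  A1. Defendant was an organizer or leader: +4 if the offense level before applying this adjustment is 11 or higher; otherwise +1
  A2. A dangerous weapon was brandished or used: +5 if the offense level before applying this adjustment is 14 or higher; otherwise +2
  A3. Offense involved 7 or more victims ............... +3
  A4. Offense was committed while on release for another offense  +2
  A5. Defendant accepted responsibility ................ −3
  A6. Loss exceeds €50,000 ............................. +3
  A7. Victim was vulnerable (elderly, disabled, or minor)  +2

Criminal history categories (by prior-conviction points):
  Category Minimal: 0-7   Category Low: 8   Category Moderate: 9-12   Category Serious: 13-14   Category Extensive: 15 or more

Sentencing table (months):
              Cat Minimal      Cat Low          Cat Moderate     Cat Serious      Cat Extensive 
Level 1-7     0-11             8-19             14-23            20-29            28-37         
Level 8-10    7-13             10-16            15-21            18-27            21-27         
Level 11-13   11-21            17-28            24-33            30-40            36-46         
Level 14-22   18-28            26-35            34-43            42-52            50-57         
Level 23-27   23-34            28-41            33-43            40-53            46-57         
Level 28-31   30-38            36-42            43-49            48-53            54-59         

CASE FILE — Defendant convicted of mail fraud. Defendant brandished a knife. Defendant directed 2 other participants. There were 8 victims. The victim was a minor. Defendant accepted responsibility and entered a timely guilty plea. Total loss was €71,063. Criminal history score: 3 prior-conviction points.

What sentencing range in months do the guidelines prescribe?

Base offense level for mail fraud: 2.
A1 applies (level before this adjustment is 2 < 11, so +1): 2 + 1 = 3.
A2 applies (level before this adjustment is 3 < 14, so +2): 3 + 2 = 5.
A3 applies: 5 + 3 = 8.
A4 does not apply.
A5 applies: 8 − 3 = 5.
A6 applies: 5 + 3 = 8.
A7 applies: 8 + 2 = 10.
Final offense level: 10.
Criminal history: 3 prior points → Category Minimal (0-7).
Level 10 falls in the 8-10 band.
Grid: Level 8-10 × Category Minimal = 7-13 months.

7-13 months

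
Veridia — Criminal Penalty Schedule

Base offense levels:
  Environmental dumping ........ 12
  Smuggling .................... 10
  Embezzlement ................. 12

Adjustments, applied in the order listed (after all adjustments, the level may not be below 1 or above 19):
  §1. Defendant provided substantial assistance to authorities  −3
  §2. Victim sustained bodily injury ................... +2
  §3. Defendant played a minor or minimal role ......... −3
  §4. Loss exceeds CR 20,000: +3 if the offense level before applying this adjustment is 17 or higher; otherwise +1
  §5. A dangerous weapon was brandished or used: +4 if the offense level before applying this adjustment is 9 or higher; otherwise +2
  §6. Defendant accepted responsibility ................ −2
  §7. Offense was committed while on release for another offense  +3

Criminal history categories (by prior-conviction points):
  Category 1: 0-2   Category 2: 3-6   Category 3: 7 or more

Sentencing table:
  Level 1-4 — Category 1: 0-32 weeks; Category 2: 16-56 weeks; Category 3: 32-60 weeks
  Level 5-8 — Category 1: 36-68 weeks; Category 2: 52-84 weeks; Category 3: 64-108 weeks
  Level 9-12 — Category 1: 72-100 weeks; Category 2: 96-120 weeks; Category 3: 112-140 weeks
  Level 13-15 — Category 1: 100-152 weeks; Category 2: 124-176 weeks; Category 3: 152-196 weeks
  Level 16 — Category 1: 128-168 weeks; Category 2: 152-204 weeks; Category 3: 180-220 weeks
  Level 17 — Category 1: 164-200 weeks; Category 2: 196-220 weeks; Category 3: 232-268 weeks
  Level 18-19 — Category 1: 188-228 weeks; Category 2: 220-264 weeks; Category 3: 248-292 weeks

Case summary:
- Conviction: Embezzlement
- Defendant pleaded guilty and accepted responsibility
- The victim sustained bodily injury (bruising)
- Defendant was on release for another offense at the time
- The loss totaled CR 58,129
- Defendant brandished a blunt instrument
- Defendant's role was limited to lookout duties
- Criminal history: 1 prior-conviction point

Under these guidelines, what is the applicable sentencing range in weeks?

164-200 weeks

Base offense level for embezzlement: 12.
§2 applies: 12 + 2 = 14.
§3 applies: 14 − 3 = 11.
§4 applies (level before this adjustment is 11 < 17, so +1): 11 + 1 = 12.
§5 applies (level before this adjustment is 12 ≥ 9, so +4): 12 + 4 = 16.
§6 applies: 16 − 2 = 14.
§7 applies: 14 + 3 = 17.
Final offense level: 17.
Criminal history: 1 prior point → Category 1 (0-2).
Level 17 falls in the 17 band.
Grid: Level 17 × Category 1 = 164-200 weeks.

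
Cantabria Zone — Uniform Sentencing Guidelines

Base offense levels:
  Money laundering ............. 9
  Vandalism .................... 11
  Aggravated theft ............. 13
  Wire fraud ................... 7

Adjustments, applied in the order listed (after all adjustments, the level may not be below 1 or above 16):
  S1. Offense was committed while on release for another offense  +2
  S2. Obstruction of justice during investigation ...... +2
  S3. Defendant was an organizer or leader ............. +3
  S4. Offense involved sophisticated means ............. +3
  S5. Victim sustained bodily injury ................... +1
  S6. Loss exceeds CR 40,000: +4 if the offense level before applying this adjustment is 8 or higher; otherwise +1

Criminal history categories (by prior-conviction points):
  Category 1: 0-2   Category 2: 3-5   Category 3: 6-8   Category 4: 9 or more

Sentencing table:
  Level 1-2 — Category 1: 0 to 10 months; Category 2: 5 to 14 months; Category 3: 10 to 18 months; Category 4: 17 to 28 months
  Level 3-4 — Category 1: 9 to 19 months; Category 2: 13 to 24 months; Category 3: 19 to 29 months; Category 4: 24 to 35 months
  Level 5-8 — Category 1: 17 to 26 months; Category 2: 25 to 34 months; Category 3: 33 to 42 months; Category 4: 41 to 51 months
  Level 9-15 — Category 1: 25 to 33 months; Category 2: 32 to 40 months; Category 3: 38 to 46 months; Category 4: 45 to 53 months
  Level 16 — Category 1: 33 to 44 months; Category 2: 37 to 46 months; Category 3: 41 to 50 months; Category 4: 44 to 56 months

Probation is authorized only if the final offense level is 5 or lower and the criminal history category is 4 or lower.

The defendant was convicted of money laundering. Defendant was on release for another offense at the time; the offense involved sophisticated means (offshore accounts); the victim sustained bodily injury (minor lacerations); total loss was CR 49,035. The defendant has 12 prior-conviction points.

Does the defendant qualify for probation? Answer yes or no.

No

Base offense level for money laundering: 9.
S1 applies: 9 + 2 = 11.
S4 applies: 11 + 3 = 14.
S5 applies: 14 + 1 = 15.
S6 applies (level before this adjustment is 15 ≥ 8, so +4): 15 + 4 = 19.
Level 19 exceeds the maximum of 16; capped at 16.
Final offense level: 16.
Criminal history: 12 prior points → Category 4 (9+).
Level 16 falls in the 16 band.
Grid: Level 16 × Category 4 = 44-56 months.
Probation check: level 16 > 5 and category 4 ≤ 4 → not eligible.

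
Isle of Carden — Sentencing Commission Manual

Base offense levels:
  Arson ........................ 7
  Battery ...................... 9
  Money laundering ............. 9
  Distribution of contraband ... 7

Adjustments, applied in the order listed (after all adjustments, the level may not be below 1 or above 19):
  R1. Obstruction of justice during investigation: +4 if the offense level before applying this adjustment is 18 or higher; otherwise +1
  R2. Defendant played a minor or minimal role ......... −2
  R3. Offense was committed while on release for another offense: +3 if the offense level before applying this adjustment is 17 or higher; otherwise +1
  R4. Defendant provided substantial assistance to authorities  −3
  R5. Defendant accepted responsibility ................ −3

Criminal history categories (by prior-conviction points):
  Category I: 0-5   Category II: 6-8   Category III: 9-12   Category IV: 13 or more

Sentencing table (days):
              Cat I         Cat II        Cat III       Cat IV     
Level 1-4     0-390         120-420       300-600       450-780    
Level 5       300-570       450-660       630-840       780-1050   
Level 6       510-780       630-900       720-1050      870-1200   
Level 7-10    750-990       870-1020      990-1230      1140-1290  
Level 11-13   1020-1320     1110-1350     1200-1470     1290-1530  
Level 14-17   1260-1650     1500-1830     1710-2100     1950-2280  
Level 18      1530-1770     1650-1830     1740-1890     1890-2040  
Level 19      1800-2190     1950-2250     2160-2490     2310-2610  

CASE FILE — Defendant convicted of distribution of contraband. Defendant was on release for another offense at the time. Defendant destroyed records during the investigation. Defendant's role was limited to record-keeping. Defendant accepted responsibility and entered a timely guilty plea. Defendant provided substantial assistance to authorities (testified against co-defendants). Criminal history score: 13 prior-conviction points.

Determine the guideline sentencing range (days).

450-780 days

Base offense level for distribution of contraband: 7.
R1 applies (level before this adjustment is 7 < 18, so +1): 7 + 1 = 8.
R2 applies: 8 − 2 = 6.
R3 applies (level before this adjustment is 6 < 17, so +1): 6 + 1 = 7.
R4 applies: 7 − 3 = 4.
R5 applies: 4 − 3 = 1.
Final offense level: 1.
Criminal history: 13 prior points → Category IV (13+).
Level 1 falls in the 1-4 band.
Grid: Level 1-4 × Category IV = 450-780 days.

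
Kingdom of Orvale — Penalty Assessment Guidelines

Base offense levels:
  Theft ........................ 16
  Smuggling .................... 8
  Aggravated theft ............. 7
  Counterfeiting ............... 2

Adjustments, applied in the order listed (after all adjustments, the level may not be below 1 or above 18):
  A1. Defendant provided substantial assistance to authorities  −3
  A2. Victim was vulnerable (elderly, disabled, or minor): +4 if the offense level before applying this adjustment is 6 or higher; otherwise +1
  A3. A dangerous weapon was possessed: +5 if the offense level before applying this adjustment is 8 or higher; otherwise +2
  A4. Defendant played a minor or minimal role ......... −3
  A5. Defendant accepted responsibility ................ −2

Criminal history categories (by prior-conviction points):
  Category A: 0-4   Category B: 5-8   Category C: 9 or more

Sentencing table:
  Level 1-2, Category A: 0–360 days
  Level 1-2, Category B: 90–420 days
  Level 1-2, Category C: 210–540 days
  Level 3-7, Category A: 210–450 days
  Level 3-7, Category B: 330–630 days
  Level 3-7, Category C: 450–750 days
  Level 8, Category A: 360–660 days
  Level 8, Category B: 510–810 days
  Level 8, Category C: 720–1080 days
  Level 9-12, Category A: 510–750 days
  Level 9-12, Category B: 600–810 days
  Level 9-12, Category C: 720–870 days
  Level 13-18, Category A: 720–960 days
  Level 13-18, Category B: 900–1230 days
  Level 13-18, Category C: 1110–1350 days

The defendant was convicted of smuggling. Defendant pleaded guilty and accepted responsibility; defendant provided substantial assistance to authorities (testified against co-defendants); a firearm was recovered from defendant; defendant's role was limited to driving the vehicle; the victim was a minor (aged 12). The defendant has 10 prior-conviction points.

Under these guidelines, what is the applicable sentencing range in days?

450-750 days

Base offense level for smuggling: 8.
A1 applies: 8 − 3 = 5.
A2 applies (level before this adjustment is 5 < 6, so +1): 5 + 1 = 6.
A3 applies (level before this adjustment is 6 < 8, so +2): 6 + 2 = 8.
A4 applies: 8 − 3 = 5.
A5 applies: 5 − 2 = 3.
Final offense level: 3.
Criminal history: 10 prior points → Category C (9+).
Level 3 falls in the 3-7 band.
Grid: Level 3-7 × Category C = 450-750 days.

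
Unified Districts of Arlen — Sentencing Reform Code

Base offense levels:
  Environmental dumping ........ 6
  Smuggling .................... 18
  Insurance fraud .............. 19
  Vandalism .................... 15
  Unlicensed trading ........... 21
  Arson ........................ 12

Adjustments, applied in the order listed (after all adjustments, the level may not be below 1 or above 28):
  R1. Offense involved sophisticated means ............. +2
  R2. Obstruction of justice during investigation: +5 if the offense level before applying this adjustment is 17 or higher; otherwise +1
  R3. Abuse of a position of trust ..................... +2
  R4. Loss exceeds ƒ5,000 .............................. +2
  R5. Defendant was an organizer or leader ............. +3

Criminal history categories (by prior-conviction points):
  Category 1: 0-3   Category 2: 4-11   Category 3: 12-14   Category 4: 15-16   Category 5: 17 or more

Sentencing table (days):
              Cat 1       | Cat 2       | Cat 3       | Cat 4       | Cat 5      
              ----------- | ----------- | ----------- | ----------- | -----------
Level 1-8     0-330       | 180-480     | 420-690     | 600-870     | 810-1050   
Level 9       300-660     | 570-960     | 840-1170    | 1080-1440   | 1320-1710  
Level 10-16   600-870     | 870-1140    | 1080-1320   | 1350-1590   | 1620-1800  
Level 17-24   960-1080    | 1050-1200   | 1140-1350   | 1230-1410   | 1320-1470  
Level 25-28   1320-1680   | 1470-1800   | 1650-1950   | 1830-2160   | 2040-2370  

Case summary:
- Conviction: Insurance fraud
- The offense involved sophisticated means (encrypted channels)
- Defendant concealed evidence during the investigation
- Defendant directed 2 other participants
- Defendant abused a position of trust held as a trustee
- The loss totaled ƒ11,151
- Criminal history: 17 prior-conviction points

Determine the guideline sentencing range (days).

2040-2370 days

Base offense level for insurance fraud: 19.
R1 applies: 19 + 2 = 21.
R2 applies (level before this adjustment is 21 ≥ 17, so +5): 21 + 5 = 26.
R3 applies: 26 + 2 = 28.
R4 applies: 28 + 2 = 30.
R5 applies: 30 + 3 = 33.
Level 33 exceeds the maximum of 28; capped at 28.
Final offense level: 28.
Criminal history: 17 prior points → Category 5 (17+).
Level 28 falls in the 25-28 band.
Grid: Level 25-28 × Category 5 = 2040-2370 days.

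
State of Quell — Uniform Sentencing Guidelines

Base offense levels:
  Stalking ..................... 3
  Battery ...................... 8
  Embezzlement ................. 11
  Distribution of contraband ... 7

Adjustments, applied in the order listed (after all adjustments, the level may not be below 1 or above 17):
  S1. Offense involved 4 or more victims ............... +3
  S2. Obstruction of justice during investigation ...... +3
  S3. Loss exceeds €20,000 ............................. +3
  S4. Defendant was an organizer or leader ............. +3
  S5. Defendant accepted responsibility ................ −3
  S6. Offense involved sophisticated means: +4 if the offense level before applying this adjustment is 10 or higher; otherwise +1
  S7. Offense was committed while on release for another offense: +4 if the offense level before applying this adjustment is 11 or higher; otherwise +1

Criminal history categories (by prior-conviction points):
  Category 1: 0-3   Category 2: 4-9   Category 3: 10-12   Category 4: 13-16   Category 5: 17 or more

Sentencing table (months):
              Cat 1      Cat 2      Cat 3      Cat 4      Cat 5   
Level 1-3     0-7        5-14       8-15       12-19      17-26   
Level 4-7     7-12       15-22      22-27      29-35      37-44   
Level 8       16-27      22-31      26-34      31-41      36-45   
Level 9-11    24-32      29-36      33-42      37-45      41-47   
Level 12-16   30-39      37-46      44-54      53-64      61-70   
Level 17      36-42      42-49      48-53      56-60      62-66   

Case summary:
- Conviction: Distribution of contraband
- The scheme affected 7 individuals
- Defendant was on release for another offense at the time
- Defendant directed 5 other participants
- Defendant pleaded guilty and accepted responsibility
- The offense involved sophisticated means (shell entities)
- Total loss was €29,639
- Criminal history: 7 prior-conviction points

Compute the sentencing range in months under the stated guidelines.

Base offense level for distribution of contraband: 7.
S1 applies: 7 + 3 = 10.
S2 does not apply.
S3 applies: 10 + 3 = 13.
S4 applies: 13 + 3 = 16.
S5 applies: 16 − 3 = 13.
S6 applies (level before this adjustment is 13 ≥ 10, so +4): 13 + 4 = 17.
S7 applies (level before this adjustment is 17 ≥ 11, so +4): 17 + 4 = 21.
Level 21 exceeds the maximum of 17; capped at 17.
Final offense level: 17.
Criminal history: 7 prior points → Category 2 (4-9).
Level 17 falls in the 17 band.
Grid: Level 17 × Category 2 = 42-49 months.

42-49 months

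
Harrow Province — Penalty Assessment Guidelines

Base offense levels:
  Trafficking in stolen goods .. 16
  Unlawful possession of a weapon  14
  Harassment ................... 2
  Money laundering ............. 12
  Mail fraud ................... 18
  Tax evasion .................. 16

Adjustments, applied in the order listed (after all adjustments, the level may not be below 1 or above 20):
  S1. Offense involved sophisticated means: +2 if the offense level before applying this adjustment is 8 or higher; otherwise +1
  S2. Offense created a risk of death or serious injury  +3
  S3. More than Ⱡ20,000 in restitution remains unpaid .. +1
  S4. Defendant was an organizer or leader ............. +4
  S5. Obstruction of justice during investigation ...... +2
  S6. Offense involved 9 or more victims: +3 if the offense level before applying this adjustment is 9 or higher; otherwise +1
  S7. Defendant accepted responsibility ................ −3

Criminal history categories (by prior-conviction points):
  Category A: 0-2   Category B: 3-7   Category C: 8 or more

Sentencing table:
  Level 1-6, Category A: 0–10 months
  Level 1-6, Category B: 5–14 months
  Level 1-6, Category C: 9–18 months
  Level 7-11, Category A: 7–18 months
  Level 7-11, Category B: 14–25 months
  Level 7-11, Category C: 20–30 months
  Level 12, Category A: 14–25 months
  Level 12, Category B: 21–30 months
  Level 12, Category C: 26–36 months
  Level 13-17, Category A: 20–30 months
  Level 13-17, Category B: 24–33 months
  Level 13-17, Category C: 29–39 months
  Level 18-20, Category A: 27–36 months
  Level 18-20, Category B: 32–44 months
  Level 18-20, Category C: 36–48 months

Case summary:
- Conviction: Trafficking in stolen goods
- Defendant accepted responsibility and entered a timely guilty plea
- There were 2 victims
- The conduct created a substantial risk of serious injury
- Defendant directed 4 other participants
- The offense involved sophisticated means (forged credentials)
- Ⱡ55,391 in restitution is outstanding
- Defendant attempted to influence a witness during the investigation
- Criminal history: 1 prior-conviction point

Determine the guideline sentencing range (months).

Base offense level for trafficking in stolen goods: 16.
S1 applies (level before this adjustment is 16 ≥ 8, so +2): 16 + 2 = 18.
S2 applies: 18 + 3 = 21.
S3 applies: 21 + 1 = 22.
S4 applies: 22 + 4 = 26.
S5 applies: 26 + 2 = 28.
S6 does not apply.
S7 applies: 28 − 3 = 25.
Level 25 exceeds the maximum of 20; capped at 20.
Final offense level: 20.
Criminal history: 1 prior point → Category A (0-2).
Level 20 falls in the 18-20 band.
Grid: Level 18-20 × Category A = 27-36 months.

27-36 months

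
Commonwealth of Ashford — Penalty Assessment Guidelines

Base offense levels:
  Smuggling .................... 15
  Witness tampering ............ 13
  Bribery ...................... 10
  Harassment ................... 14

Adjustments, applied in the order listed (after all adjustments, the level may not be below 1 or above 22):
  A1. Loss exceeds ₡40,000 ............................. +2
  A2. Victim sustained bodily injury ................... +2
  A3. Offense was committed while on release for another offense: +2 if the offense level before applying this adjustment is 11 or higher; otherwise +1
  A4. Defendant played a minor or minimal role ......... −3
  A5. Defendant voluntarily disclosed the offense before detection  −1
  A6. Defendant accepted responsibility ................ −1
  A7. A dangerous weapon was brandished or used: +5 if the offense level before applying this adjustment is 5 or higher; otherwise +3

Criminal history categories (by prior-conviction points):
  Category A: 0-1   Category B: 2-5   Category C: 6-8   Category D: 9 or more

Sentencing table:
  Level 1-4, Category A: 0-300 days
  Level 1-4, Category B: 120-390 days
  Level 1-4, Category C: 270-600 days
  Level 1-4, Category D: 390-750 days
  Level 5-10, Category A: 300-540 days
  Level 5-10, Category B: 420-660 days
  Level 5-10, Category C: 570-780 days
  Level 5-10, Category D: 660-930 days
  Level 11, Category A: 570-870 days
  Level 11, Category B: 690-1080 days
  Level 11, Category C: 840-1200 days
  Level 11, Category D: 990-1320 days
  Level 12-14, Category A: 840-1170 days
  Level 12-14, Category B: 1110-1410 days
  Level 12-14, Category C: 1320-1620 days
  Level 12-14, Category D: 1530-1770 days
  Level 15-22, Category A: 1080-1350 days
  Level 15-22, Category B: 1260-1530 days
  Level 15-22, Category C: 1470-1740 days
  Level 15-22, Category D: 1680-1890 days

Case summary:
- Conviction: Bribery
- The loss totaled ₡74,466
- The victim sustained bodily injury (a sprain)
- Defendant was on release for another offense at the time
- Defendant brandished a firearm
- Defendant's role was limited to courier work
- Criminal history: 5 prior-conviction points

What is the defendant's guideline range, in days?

1260-1530 days

Base offense level for bribery: 10.
A1 applies: 10 + 2 = 12.
A2 applies: 12 + 2 = 14.
A3 applies (level before this adjustment is 14 ≥ 11, so +2): 14 + 2 = 16.
A4 applies: 16 − 3 = 13.
A5 does not apply.
A6 does not apply.
A7 applies (level before this adjustment is 13 ≥ 5, so +5): 13 + 5 = 18.
Final offense level: 18.
Criminal history: 5 prior points → Category B (2-5).
Level 18 falls in the 15-22 band.
Grid: Level 15-22 × Category B = 1260-1530 days.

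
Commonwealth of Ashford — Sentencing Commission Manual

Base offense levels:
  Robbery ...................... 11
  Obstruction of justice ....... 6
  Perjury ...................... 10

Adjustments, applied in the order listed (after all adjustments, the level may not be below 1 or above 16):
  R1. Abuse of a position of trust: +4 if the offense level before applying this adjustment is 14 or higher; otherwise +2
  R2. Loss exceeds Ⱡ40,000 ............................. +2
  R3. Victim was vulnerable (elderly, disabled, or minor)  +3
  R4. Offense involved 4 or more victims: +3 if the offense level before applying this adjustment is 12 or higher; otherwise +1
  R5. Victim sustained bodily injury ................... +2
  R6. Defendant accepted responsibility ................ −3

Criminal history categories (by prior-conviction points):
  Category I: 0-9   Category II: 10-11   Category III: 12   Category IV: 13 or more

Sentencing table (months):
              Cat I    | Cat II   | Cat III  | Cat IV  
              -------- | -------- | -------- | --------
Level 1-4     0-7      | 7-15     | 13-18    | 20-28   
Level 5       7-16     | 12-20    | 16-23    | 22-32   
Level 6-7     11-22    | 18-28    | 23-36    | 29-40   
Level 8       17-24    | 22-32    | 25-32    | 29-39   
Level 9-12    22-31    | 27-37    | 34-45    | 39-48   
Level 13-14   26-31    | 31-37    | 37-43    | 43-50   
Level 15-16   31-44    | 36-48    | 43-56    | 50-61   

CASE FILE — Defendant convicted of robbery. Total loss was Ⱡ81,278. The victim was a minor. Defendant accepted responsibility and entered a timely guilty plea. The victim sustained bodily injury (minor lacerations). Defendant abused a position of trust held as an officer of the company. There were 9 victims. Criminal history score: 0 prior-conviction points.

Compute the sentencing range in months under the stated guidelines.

Base offense level for robbery: 11.
R1 applies (level before this adjustment is 11 < 14, so +2): 11 + 2 = 13.
R2 applies: 13 + 2 = 15.
R3 applies: 15 + 3 = 18.
R4 applies (level before this adjustment is 18 ≥ 12, so +3): 18 + 3 = 21.
R5 applies: 21 + 2 = 23.
R6 applies: 23 − 3 = 20.
Level 20 exceeds the maximum of 16; capped at 16.
Final offense level: 16.
Criminal history: 0 prior points → Category I (0-9).
Level 16 falls in the 15-16 band.
Grid: Level 15-16 × Category I = 31-44 months.

31-44 months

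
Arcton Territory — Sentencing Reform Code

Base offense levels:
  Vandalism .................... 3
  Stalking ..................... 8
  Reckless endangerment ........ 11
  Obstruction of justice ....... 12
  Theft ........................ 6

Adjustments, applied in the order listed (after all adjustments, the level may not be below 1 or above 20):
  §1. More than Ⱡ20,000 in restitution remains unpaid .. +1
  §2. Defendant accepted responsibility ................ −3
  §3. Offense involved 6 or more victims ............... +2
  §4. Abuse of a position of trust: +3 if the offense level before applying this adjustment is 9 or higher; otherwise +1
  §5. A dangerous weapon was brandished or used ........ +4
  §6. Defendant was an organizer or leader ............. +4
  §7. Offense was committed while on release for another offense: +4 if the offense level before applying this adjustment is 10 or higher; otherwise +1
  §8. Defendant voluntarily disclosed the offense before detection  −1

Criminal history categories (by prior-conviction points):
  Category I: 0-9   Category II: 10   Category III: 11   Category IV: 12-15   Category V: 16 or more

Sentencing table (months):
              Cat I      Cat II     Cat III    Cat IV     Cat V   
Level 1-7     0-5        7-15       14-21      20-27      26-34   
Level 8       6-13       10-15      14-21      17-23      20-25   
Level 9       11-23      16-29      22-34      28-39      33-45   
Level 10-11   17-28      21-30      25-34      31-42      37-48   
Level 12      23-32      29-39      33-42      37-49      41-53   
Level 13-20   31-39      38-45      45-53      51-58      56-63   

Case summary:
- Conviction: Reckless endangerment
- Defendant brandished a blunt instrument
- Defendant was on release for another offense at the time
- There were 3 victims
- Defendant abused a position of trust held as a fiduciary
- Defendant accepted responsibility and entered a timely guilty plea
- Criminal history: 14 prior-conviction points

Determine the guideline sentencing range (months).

51-58 months

Base offense level for reckless endangerment: 11.
§2 applies: 11 − 3 = 8.
§3 does not apply.
§4 applies (level before this adjustment is 8 < 9, so +1): 8 + 1 = 9.
§5 applies: 9 + 4 = 13.
§7 applies (level before this adjustment is 13 ≥ 10, so +4): 13 + 4 = 17.
Final offense level: 17.
Criminal history: 14 prior points → Category IV (12-15).
Level 17 falls in the 13-20 band.
Grid: Level 13-20 × Category IV = 51-58 months.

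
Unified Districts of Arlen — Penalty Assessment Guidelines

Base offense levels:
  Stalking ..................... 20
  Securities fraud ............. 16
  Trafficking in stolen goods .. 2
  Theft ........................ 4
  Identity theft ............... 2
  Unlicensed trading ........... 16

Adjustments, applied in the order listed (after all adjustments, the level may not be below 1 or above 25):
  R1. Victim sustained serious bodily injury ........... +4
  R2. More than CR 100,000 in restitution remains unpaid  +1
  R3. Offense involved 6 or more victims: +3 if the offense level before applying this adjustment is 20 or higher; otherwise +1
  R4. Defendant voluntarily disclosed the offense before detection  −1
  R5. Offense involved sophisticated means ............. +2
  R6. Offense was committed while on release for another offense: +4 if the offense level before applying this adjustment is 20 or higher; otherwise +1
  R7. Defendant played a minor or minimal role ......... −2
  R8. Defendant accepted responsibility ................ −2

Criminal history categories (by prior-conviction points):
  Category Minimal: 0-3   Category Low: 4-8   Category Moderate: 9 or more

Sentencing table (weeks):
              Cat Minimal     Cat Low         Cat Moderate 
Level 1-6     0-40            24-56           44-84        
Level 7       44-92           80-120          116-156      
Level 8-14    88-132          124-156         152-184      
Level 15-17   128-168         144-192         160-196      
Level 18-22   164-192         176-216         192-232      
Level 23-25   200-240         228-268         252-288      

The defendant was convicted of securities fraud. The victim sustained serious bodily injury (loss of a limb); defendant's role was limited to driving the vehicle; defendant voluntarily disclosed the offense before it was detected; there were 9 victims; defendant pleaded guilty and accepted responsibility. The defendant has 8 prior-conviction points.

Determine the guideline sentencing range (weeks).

Base offense level for securities fraud: 16.
R1 applies: 16 + 4 = 20.
R2 does not apply.
R3 applies (level before this adjustment is 20 ≥ 20, so +3): 20 + 3 = 23.
R4 applies: 23 − 1 = 22.
R5 does not apply.
R7 applies: 22 − 2 = 20.
R8 applies: 20 − 2 = 18.
Final offense level: 18.
Criminal history: 8 prior points → Category Low (4-8).
Level 18 falls in the 18-22 band.
Grid: Level 18-22 × Category Low = 176-216 weeks.

176-216 weeks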